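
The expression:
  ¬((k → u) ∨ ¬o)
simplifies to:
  k ∧ o ∧ ¬u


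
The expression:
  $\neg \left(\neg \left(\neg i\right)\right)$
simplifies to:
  $\neg i$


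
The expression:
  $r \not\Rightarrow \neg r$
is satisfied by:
  {r: True}


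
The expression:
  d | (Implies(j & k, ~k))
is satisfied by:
  {d: True, k: False, j: False}
  {k: False, j: False, d: False}
  {j: True, d: True, k: False}
  {j: True, k: False, d: False}
  {d: True, k: True, j: False}
  {k: True, d: False, j: False}
  {j: True, k: True, d: True}


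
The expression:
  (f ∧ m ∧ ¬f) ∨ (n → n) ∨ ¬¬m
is always true.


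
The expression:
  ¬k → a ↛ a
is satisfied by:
  {k: True}


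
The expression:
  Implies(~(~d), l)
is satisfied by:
  {l: True, d: False}
  {d: False, l: False}
  {d: True, l: True}


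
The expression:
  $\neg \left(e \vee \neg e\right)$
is never true.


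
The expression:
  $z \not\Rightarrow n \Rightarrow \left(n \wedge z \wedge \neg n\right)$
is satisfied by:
  {n: True, z: False}
  {z: False, n: False}
  {z: True, n: True}


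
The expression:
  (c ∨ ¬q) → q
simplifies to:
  q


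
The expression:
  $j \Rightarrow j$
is always true.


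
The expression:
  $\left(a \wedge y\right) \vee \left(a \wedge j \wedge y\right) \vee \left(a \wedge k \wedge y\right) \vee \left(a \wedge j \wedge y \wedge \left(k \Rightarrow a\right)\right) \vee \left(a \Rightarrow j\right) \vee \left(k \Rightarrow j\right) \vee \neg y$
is always true.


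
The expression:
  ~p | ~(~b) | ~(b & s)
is always true.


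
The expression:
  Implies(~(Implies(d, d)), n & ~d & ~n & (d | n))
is always true.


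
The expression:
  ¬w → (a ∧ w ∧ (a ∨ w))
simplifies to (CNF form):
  w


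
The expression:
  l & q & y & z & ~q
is never true.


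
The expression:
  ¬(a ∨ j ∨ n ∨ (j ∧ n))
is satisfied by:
  {n: False, j: False, a: False}


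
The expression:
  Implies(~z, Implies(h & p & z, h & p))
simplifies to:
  True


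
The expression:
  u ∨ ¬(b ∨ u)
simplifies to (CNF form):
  u ∨ ¬b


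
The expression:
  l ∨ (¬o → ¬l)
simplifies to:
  True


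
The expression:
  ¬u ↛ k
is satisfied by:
  {k: True, u: False}
  {u: False, k: False}
  {u: True, k: True}


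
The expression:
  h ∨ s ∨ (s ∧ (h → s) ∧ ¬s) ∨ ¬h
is always true.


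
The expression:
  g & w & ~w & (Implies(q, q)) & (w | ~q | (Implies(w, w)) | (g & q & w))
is never true.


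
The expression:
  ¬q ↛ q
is always true.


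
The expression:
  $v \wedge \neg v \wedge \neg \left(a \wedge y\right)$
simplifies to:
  $\text{False}$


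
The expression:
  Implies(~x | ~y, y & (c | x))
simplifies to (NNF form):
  y & (c | x)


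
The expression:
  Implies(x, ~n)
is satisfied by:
  {x: False, n: False}
  {n: True, x: False}
  {x: True, n: False}


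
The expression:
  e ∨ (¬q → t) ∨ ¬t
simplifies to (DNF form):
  True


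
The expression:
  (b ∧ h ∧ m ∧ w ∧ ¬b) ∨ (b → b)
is always true.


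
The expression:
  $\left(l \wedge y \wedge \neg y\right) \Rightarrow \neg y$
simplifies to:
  $\text{True}$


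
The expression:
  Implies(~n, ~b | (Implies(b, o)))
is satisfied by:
  {n: True, o: True, b: False}
  {n: True, o: False, b: False}
  {o: True, n: False, b: False}
  {n: False, o: False, b: False}
  {n: True, b: True, o: True}
  {n: True, b: True, o: False}
  {b: True, o: True, n: False}


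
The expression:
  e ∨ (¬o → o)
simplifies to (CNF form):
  e ∨ o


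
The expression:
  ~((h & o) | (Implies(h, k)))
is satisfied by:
  {h: True, o: False, k: False}


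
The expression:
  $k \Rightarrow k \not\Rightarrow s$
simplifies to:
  $\neg k \vee \neg s$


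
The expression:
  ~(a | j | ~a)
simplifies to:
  False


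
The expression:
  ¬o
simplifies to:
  ¬o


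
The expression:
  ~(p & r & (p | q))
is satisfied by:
  {p: False, r: False}
  {r: True, p: False}
  {p: True, r: False}


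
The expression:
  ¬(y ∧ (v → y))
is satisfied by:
  {y: False}


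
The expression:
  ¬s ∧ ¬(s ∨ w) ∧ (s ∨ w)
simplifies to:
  False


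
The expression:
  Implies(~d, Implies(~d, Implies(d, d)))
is always true.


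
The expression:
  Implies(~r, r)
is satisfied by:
  {r: True}


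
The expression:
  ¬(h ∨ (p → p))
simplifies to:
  False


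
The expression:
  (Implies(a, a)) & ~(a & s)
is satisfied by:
  {s: False, a: False}
  {a: True, s: False}
  {s: True, a: False}


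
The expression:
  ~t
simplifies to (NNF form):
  ~t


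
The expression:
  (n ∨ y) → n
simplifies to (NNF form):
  n ∨ ¬y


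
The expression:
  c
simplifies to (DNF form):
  c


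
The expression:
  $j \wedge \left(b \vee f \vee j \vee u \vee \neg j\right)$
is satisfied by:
  {j: True}


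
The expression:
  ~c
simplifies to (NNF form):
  ~c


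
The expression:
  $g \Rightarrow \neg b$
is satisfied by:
  {g: False, b: False}
  {b: True, g: False}
  {g: True, b: False}


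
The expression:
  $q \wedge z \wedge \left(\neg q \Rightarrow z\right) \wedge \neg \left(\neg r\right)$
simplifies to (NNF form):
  $q \wedge r \wedge z$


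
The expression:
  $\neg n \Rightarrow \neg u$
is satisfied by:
  {n: True, u: False}
  {u: False, n: False}
  {u: True, n: True}


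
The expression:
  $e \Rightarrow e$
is always true.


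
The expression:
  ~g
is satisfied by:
  {g: False}


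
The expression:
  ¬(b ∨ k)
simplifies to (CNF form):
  ¬b ∧ ¬k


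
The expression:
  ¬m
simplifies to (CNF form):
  ¬m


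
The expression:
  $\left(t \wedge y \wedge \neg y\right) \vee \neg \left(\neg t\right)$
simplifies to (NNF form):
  $t$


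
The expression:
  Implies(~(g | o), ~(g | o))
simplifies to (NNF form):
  True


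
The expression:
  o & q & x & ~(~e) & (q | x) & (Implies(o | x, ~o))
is never true.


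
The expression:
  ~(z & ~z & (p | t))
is always true.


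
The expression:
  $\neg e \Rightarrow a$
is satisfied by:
  {a: True, e: True}
  {a: True, e: False}
  {e: True, a: False}


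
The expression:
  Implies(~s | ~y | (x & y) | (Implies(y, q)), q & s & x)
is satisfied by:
  {x: True, q: True, s: True, y: True}
  {x: True, q: True, s: True, y: False}
  {s: True, y: True, x: False, q: False}


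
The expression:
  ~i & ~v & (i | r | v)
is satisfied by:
  {r: True, v: False, i: False}


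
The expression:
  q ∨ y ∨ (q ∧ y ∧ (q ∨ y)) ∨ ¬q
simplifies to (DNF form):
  True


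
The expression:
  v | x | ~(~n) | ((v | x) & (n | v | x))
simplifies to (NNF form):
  n | v | x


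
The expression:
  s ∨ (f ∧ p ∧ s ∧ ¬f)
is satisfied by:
  {s: True}


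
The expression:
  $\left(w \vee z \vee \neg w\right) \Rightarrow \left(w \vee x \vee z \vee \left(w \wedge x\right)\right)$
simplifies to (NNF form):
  $w \vee x \vee z$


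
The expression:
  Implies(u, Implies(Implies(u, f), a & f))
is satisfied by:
  {a: True, u: False, f: False}
  {u: False, f: False, a: False}
  {f: True, a: True, u: False}
  {f: True, u: False, a: False}
  {a: True, u: True, f: False}
  {u: True, a: False, f: False}
  {f: True, u: True, a: True}


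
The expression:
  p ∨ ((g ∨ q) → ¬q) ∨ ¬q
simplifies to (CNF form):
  p ∨ ¬q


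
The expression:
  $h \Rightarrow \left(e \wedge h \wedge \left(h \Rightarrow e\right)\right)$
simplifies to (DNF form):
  $e \vee \neg h$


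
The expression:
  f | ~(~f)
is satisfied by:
  {f: True}


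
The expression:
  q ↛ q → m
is always true.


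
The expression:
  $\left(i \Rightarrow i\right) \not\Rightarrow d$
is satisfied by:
  {d: False}


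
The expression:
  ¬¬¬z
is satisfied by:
  {z: False}


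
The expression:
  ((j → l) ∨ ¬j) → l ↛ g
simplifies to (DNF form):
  (j ∧ ¬l) ∨ (l ∧ ¬g)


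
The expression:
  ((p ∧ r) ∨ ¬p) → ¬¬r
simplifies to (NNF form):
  p ∨ r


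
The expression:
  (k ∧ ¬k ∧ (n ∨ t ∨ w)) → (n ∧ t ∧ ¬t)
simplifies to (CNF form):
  True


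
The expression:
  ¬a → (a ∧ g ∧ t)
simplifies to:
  a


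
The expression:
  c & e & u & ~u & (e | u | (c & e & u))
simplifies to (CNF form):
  False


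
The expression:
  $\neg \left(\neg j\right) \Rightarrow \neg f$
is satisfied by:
  {j: False, f: False}
  {f: True, j: False}
  {j: True, f: False}


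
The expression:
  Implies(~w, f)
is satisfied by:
  {w: True, f: True}
  {w: True, f: False}
  {f: True, w: False}


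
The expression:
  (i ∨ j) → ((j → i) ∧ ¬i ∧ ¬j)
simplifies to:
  ¬i ∧ ¬j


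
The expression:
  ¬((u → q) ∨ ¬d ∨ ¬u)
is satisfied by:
  {u: True, d: True, q: False}


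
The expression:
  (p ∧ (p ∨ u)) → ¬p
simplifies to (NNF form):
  ¬p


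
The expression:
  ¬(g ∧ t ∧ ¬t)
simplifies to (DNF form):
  True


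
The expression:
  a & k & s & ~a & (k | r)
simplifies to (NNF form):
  False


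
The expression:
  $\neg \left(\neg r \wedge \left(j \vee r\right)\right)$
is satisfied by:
  {r: True, j: False}
  {j: False, r: False}
  {j: True, r: True}


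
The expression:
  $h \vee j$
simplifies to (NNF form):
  $h \vee j$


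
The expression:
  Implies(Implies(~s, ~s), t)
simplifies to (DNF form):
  t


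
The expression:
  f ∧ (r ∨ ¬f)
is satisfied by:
  {r: True, f: True}


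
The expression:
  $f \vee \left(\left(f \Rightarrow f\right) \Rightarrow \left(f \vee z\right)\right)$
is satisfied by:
  {z: True, f: True}
  {z: True, f: False}
  {f: True, z: False}


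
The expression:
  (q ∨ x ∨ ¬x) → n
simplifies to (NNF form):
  n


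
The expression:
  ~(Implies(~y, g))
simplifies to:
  ~g & ~y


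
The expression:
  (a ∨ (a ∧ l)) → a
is always true.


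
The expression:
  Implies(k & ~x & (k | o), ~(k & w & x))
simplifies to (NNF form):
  True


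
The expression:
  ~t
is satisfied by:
  {t: False}


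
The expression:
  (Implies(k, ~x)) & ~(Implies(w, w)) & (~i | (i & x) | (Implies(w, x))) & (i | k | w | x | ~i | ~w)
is never true.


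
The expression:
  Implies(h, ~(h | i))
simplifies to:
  ~h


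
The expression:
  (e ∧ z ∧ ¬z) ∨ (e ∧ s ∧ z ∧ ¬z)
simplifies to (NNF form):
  False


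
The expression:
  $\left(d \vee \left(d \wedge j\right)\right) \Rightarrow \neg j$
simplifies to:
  $\neg d \vee \neg j$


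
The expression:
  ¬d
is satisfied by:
  {d: False}


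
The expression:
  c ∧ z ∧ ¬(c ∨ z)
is never true.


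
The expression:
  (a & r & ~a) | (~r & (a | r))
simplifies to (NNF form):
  a & ~r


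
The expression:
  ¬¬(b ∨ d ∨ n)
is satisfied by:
  {n: True, b: True, d: True}
  {n: True, b: True, d: False}
  {n: True, d: True, b: False}
  {n: True, d: False, b: False}
  {b: True, d: True, n: False}
  {b: True, d: False, n: False}
  {d: True, b: False, n: False}


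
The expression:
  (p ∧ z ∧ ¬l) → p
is always true.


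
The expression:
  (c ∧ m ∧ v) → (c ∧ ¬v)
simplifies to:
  ¬c ∨ ¬m ∨ ¬v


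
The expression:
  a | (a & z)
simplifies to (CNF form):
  a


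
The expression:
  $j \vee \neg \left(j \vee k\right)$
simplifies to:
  $j \vee \neg k$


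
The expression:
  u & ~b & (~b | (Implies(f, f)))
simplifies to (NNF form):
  u & ~b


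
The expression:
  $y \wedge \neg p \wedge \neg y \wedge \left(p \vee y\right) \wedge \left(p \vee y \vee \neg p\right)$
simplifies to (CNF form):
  $\text{False}$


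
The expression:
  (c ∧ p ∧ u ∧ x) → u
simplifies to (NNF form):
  True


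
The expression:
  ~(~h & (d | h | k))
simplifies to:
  h | (~d & ~k)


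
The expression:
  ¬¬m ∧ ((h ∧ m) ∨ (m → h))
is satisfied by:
  {h: True, m: True}


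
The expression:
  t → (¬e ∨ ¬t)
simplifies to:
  ¬e ∨ ¬t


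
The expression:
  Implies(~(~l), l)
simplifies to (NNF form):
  True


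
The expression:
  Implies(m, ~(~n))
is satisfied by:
  {n: True, m: False}
  {m: False, n: False}
  {m: True, n: True}


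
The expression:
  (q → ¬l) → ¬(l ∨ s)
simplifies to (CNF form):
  (l ∨ ¬l) ∧ (l ∨ ¬s) ∧ (q ∨ ¬l) ∧ (q ∨ ¬s)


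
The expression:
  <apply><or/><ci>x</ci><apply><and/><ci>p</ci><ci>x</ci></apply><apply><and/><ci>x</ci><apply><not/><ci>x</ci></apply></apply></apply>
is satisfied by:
  {x: True}


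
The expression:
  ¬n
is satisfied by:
  {n: False}


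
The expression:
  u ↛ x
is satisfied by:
  {u: True, x: False}


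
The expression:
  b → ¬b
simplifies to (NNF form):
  ¬b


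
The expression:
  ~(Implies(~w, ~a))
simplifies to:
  a & ~w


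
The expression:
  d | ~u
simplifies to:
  d | ~u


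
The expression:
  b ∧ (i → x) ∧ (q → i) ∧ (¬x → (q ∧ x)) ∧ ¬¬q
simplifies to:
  b ∧ i ∧ q ∧ x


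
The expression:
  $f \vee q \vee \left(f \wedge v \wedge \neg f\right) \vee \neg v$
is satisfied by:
  {q: True, f: True, v: False}
  {q: True, f: False, v: False}
  {f: True, q: False, v: False}
  {q: False, f: False, v: False}
  {q: True, v: True, f: True}
  {q: True, v: True, f: False}
  {v: True, f: True, q: False}


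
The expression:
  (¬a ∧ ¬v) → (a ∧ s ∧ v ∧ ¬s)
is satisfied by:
  {a: True, v: True}
  {a: True, v: False}
  {v: True, a: False}


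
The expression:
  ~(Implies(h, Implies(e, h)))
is never true.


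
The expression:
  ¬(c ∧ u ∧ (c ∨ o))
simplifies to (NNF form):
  ¬c ∨ ¬u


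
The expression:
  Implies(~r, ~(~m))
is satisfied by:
  {r: True, m: True}
  {r: True, m: False}
  {m: True, r: False}


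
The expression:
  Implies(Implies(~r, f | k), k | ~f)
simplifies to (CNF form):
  k | ~f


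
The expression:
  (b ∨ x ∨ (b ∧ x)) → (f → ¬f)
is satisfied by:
  {b: False, f: False, x: False}
  {x: True, b: False, f: False}
  {b: True, x: False, f: False}
  {x: True, b: True, f: False}
  {f: True, x: False, b: False}


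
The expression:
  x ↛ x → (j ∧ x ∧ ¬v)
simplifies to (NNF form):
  True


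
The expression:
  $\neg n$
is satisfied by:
  {n: False}


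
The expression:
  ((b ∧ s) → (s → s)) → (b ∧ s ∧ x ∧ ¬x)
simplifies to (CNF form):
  False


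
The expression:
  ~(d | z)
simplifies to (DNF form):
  ~d & ~z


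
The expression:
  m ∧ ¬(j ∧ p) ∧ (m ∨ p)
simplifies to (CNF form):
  m ∧ (¬j ∨ ¬p)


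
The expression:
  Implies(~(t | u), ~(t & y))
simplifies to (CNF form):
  True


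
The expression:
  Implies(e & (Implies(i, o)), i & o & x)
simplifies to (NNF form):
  ~e | (i & x) | (i & ~o)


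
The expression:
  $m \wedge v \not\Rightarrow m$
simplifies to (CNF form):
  $\text{False}$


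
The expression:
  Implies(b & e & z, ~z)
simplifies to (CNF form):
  ~b | ~e | ~z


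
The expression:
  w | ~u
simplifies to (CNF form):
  w | ~u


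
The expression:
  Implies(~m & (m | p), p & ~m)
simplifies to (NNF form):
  True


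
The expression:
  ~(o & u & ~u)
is always true.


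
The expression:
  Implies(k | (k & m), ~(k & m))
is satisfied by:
  {k: False, m: False}
  {m: True, k: False}
  {k: True, m: False}


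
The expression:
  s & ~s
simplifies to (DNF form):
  False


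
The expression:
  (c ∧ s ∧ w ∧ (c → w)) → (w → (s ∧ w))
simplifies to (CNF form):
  True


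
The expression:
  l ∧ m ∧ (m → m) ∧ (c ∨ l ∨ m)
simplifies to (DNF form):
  l ∧ m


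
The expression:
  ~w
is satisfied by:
  {w: False}


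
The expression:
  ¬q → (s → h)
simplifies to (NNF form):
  h ∨ q ∨ ¬s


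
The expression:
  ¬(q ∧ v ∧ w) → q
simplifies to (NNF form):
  q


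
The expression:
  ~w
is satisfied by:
  {w: False}


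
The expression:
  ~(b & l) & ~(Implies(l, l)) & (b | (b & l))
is never true.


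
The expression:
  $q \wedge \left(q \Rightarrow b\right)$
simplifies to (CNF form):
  $b \wedge q$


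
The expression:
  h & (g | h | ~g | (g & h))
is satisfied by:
  {h: True}


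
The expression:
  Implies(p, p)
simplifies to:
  True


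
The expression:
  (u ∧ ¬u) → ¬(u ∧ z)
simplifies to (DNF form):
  True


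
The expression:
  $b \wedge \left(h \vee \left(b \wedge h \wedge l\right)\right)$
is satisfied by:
  {h: True, b: True}


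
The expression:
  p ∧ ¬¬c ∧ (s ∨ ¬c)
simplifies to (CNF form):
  c ∧ p ∧ s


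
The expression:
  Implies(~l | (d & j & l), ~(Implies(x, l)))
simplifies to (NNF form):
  (l & ~d) | (l & ~j) | (x & ~l)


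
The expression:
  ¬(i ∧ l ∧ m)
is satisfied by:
  {l: False, m: False, i: False}
  {i: True, l: False, m: False}
  {m: True, l: False, i: False}
  {i: True, m: True, l: False}
  {l: True, i: False, m: False}
  {i: True, l: True, m: False}
  {m: True, l: True, i: False}


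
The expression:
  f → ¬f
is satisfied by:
  {f: False}


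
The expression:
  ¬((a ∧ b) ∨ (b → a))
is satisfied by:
  {b: True, a: False}


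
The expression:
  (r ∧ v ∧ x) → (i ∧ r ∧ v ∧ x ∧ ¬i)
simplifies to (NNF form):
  ¬r ∨ ¬v ∨ ¬x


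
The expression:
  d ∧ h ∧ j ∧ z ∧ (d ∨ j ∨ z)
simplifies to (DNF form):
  d ∧ h ∧ j ∧ z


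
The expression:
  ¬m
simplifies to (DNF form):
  ¬m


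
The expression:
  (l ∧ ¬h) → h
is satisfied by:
  {h: True, l: False}
  {l: False, h: False}
  {l: True, h: True}


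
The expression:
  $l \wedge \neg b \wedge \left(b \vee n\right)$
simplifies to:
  $l \wedge n \wedge \neg b$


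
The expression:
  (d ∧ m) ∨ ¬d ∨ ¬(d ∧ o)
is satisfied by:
  {m: True, o: False, d: False}
  {o: False, d: False, m: False}
  {d: True, m: True, o: False}
  {d: True, o: False, m: False}
  {m: True, o: True, d: False}
  {o: True, m: False, d: False}
  {d: True, o: True, m: True}


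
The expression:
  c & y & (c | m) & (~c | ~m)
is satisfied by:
  {c: True, y: True, m: False}


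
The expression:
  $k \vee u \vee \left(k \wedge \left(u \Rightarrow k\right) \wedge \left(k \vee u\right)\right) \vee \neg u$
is always true.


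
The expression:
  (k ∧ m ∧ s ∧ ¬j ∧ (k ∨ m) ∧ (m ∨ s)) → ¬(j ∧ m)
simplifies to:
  True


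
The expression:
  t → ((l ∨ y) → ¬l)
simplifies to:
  ¬l ∨ ¬t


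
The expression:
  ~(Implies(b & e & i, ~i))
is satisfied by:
  {i: True, e: True, b: True}


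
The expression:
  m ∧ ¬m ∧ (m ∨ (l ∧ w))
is never true.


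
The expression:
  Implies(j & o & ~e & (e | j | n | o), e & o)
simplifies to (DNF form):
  e | ~j | ~o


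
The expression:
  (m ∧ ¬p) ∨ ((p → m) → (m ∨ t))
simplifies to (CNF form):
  m ∨ p ∨ t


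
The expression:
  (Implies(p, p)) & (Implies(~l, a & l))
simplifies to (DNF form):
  l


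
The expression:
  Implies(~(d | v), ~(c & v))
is always true.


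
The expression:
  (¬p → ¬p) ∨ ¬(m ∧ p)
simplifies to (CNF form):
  True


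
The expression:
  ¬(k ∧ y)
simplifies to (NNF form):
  ¬k ∨ ¬y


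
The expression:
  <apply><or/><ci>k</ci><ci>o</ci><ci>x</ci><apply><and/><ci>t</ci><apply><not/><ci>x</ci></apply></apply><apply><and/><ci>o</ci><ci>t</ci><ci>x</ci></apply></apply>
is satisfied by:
  {t: True, x: True, o: True, k: True}
  {t: True, x: True, o: True, k: False}
  {t: True, x: True, k: True, o: False}
  {t: True, x: True, k: False, o: False}
  {t: True, o: True, k: True, x: False}
  {t: True, o: True, k: False, x: False}
  {t: True, o: False, k: True, x: False}
  {t: True, o: False, k: False, x: False}
  {x: True, o: True, k: True, t: False}
  {x: True, o: True, k: False, t: False}
  {x: True, k: True, o: False, t: False}
  {x: True, k: False, o: False, t: False}
  {o: True, k: True, x: False, t: False}
  {o: True, x: False, k: False, t: False}
  {k: True, x: False, o: False, t: False}


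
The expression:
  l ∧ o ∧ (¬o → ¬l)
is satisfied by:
  {o: True, l: True}


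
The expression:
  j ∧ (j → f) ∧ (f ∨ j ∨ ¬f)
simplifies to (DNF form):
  f ∧ j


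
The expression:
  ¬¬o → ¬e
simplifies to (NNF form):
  ¬e ∨ ¬o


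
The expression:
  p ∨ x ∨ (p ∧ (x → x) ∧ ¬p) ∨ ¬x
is always true.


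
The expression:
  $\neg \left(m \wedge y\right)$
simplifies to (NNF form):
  $\neg m \vee \neg y$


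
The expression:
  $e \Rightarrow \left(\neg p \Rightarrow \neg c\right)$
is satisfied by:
  {p: True, c: False, e: False}
  {c: False, e: False, p: False}
  {e: True, p: True, c: False}
  {e: True, c: False, p: False}
  {p: True, c: True, e: False}
  {c: True, p: False, e: False}
  {e: True, c: True, p: True}


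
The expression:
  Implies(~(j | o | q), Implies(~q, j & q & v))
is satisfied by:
  {j: True, q: True, o: True}
  {j: True, q: True, o: False}
  {j: True, o: True, q: False}
  {j: True, o: False, q: False}
  {q: True, o: True, j: False}
  {q: True, o: False, j: False}
  {o: True, q: False, j: False}


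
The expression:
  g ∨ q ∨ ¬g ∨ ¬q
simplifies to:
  True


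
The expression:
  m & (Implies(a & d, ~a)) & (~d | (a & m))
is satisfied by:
  {m: True, d: False}


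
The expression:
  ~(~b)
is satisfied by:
  {b: True}


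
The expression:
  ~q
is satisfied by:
  {q: False}


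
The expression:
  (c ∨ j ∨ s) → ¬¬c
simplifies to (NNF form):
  c ∨ (¬j ∧ ¬s)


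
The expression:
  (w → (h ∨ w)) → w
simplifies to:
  w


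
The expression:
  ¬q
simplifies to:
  ¬q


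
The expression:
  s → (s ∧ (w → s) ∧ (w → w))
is always true.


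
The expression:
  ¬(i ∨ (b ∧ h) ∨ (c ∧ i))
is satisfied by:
  {i: False, h: False, b: False}
  {b: True, i: False, h: False}
  {h: True, i: False, b: False}


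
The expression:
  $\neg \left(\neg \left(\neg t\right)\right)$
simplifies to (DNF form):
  $\neg t$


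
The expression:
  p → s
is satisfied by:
  {s: True, p: False}
  {p: False, s: False}
  {p: True, s: True}


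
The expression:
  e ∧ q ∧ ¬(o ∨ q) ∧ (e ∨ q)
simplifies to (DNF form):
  False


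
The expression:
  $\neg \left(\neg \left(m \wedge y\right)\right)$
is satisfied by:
  {m: True, y: True}


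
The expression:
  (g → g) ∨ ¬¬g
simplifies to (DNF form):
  True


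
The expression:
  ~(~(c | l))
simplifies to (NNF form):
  c | l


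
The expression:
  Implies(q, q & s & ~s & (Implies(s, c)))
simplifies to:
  ~q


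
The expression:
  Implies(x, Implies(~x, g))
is always true.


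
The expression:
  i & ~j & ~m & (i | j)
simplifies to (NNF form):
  i & ~j & ~m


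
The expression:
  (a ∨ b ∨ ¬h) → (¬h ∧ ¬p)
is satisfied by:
  {a: False, b: False, h: False, p: False}
  {b: True, p: False, a: False, h: False}
  {a: True, p: False, b: False, h: False}
  {b: True, a: True, p: False, h: False}
  {h: True, p: False, a: False, b: False}
  {h: True, p: True, a: False, b: False}


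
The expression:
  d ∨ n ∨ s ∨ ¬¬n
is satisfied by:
  {n: True, d: True, s: True}
  {n: True, d: True, s: False}
  {n: True, s: True, d: False}
  {n: True, s: False, d: False}
  {d: True, s: True, n: False}
  {d: True, s: False, n: False}
  {s: True, d: False, n: False}


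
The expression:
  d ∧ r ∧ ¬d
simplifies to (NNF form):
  False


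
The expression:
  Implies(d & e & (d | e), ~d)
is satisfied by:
  {e: False, d: False}
  {d: True, e: False}
  {e: True, d: False}


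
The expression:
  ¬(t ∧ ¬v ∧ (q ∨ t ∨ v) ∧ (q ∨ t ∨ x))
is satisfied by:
  {v: True, t: False}
  {t: False, v: False}
  {t: True, v: True}


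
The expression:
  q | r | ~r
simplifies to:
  True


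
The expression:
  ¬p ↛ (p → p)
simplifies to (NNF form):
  False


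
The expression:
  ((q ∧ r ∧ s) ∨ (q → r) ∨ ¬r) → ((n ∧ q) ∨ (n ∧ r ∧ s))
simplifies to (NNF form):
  n ∧ (q ∨ r) ∧ (q ∨ s)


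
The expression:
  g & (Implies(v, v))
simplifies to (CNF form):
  g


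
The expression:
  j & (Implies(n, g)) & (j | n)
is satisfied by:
  {g: True, j: True, n: False}
  {j: True, n: False, g: False}
  {n: True, g: True, j: True}


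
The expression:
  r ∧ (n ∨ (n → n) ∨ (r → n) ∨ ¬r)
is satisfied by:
  {r: True}


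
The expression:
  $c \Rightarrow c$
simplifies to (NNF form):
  $\text{True}$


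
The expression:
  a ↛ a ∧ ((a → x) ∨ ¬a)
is never true.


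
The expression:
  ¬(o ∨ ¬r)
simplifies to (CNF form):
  r ∧ ¬o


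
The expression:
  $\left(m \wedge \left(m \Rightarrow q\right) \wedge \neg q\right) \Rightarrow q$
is always true.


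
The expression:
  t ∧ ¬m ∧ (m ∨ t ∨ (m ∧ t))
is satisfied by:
  {t: True, m: False}


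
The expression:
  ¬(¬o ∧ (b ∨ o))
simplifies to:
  o ∨ ¬b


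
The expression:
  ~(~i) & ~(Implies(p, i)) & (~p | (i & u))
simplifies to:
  False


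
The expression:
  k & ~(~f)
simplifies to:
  f & k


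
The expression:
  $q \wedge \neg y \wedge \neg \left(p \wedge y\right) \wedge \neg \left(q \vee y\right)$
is never true.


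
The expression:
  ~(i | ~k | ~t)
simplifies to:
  k & t & ~i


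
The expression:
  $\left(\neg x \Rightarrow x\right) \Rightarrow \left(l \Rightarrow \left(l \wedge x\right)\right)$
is always true.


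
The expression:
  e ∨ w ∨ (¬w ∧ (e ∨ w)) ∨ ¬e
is always true.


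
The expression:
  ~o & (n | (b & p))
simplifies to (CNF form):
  ~o & (b | n) & (n | p)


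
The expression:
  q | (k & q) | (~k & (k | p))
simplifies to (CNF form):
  (p | q) & (q | ~k)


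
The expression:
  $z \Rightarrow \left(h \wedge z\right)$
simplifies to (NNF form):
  $h \vee \neg z$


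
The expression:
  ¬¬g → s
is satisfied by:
  {s: True, g: False}
  {g: False, s: False}
  {g: True, s: True}


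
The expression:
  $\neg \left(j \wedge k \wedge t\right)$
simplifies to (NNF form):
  $\neg j \vee \neg k \vee \neg t$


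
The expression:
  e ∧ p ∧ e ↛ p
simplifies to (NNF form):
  False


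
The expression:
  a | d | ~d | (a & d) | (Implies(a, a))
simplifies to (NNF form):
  True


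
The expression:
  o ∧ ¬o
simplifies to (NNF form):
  False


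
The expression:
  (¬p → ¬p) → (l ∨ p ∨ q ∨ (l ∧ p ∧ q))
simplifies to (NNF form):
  l ∨ p ∨ q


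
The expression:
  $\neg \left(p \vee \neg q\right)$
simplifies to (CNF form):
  $q \wedge \neg p$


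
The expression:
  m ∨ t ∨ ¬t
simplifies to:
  True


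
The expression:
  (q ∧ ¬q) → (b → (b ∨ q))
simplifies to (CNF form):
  True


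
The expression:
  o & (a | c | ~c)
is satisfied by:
  {o: True}


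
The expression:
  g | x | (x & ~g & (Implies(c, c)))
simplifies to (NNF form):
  g | x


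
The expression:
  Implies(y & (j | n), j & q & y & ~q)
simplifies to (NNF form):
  ~y | (~j & ~n)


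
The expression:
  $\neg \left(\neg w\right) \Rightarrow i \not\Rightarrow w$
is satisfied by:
  {w: False}


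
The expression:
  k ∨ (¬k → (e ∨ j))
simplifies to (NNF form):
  e ∨ j ∨ k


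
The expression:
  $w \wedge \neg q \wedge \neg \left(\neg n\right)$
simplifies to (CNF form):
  $n \wedge w \wedge \neg q$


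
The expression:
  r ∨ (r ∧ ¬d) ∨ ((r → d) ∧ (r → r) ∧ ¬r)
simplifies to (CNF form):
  True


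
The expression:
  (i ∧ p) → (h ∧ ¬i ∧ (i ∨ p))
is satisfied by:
  {p: False, i: False}
  {i: True, p: False}
  {p: True, i: False}


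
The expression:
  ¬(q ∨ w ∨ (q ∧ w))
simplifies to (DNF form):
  ¬q ∧ ¬w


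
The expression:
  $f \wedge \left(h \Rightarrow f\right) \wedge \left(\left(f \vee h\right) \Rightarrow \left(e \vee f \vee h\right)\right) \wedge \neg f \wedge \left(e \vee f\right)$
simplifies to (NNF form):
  $\text{False}$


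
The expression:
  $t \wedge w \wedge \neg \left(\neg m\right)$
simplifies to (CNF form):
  $m \wedge t \wedge w$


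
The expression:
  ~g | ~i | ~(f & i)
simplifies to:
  ~f | ~g | ~i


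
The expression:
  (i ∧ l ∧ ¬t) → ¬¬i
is always true.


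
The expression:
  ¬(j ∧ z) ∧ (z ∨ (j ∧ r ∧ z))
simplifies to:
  z ∧ ¬j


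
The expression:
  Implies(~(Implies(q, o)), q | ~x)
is always true.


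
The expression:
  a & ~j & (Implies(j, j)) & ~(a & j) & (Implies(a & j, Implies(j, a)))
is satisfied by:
  {a: True, j: False}


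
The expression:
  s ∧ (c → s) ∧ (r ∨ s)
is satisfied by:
  {s: True}


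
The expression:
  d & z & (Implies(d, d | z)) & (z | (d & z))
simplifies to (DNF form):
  d & z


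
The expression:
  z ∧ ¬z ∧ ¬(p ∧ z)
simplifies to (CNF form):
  False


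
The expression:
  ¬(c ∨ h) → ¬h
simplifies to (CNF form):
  True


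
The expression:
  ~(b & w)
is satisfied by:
  {w: False, b: False}
  {b: True, w: False}
  {w: True, b: False}


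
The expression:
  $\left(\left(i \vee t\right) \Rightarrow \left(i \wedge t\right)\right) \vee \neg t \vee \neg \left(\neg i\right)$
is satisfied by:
  {i: True, t: False}
  {t: False, i: False}
  {t: True, i: True}


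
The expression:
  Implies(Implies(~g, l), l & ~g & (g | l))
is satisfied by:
  {g: False}


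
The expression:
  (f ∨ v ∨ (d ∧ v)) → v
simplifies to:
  v ∨ ¬f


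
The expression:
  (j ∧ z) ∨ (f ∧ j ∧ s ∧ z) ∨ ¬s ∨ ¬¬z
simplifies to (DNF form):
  z ∨ ¬s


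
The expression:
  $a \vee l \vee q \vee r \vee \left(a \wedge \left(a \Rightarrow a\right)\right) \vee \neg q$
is always true.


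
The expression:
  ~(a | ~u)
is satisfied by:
  {u: True, a: False}


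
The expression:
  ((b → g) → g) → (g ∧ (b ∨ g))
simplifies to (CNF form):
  g ∨ ¬b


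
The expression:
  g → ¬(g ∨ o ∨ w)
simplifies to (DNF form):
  ¬g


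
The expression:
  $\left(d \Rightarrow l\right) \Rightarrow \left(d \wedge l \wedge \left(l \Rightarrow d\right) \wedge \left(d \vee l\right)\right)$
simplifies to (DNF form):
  $d$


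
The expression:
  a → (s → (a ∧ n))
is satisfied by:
  {n: True, s: False, a: False}
  {s: False, a: False, n: False}
  {n: True, a: True, s: False}
  {a: True, s: False, n: False}
  {n: True, s: True, a: False}
  {s: True, n: False, a: False}
  {n: True, a: True, s: True}


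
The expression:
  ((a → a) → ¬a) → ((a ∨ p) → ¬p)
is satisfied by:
  {a: True, p: False}
  {p: False, a: False}
  {p: True, a: True}


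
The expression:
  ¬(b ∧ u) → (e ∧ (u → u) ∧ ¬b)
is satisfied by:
  {u: True, e: True, b: False}
  {e: True, b: False, u: False}
  {b: True, u: True, e: True}
  {b: True, u: True, e: False}


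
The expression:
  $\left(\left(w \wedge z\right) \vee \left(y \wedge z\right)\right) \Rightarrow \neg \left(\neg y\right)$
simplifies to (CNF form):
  $y \vee \neg w \vee \neg z$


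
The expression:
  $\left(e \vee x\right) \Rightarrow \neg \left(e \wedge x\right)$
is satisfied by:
  {e: False, x: False}
  {x: True, e: False}
  {e: True, x: False}


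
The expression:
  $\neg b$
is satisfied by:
  {b: False}


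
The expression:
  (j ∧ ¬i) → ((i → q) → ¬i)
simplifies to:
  True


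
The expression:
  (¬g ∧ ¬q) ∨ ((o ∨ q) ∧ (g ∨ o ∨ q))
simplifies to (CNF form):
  o ∨ q ∨ ¬g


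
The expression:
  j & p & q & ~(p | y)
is never true.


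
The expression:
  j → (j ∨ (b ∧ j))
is always true.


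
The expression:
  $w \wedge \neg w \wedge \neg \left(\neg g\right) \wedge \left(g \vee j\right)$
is never true.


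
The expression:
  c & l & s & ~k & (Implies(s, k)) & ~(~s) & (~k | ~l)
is never true.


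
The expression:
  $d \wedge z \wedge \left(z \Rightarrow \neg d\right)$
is never true.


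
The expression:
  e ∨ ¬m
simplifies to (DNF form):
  e ∨ ¬m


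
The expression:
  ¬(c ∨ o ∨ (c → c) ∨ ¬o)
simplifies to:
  False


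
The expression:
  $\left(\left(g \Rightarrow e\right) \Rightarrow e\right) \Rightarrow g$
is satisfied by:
  {g: True, e: False}
  {e: False, g: False}
  {e: True, g: True}


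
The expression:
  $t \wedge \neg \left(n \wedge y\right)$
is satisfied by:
  {t: True, y: False, n: False}
  {t: True, n: True, y: False}
  {t: True, y: True, n: False}


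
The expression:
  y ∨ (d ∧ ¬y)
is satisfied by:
  {y: True, d: True}
  {y: True, d: False}
  {d: True, y: False}


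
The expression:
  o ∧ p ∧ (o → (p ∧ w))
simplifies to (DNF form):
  o ∧ p ∧ w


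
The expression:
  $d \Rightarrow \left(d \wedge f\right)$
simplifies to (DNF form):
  $f \vee \neg d$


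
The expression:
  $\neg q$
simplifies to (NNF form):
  $\neg q$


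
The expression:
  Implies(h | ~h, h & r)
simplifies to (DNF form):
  h & r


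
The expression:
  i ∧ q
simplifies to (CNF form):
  i ∧ q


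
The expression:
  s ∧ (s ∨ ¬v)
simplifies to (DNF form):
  s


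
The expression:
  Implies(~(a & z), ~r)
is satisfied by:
  {z: True, a: True, r: False}
  {z: True, a: False, r: False}
  {a: True, z: False, r: False}
  {z: False, a: False, r: False}
  {r: True, z: True, a: True}


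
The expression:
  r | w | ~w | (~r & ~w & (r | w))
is always true.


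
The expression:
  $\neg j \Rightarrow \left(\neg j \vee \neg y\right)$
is always true.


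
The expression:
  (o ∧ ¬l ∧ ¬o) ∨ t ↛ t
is never true.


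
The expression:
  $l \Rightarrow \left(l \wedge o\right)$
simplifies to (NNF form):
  $o \vee \neg l$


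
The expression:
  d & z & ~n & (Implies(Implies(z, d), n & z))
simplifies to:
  False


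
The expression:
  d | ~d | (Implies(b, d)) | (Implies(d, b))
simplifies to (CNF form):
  True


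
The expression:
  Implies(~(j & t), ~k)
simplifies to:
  ~k | (j & t)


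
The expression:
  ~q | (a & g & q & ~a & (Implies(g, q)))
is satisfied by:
  {q: False}


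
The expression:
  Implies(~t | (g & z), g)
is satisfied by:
  {t: True, g: True}
  {t: True, g: False}
  {g: True, t: False}


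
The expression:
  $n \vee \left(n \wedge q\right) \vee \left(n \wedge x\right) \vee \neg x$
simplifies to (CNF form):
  $n \vee \neg x$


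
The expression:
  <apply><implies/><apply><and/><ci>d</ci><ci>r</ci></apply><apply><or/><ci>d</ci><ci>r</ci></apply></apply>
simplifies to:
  <true/>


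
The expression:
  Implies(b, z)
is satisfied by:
  {z: True, b: False}
  {b: False, z: False}
  {b: True, z: True}


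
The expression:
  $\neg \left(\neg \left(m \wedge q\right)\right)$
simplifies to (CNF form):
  $m \wedge q$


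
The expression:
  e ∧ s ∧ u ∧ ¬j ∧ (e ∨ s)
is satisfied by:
  {e: True, s: True, u: True, j: False}


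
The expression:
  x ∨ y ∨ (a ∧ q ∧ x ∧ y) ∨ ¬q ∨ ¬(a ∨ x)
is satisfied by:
  {y: True, x: True, q: False, a: False}
  {y: True, x: False, q: False, a: False}
  {x: True, y: False, q: False, a: False}
  {y: False, x: False, q: False, a: False}
  {y: True, a: True, x: True, q: False}
  {y: True, a: True, x: False, q: False}
  {a: True, x: True, y: False, q: False}
  {a: True, y: False, x: False, q: False}
  {y: True, q: True, x: True, a: False}
  {y: True, q: True, x: False, a: False}
  {q: True, x: True, y: False, a: False}
  {q: True, y: False, x: False, a: False}
  {a: True, q: True, y: True, x: True}
  {a: True, q: True, y: True, x: False}
  {a: True, q: True, x: True, y: False}


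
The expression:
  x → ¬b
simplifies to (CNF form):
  ¬b ∨ ¬x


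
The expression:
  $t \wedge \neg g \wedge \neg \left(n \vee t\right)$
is never true.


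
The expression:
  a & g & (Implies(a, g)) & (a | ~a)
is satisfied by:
  {a: True, g: True}


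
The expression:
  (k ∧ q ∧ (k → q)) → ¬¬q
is always true.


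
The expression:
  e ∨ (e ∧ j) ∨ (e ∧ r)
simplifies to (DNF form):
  e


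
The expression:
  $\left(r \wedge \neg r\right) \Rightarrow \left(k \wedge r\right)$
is always true.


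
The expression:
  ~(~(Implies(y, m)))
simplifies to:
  m | ~y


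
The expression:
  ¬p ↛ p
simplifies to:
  True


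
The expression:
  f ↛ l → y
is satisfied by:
  {y: True, l: True, f: False}
  {y: True, l: False, f: False}
  {l: True, y: False, f: False}
  {y: False, l: False, f: False}
  {f: True, y: True, l: True}
  {f: True, y: True, l: False}
  {f: True, l: True, y: False}


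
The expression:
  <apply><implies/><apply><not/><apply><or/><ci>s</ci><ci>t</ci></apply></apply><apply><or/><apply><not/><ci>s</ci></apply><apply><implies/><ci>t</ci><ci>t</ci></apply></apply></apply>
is always true.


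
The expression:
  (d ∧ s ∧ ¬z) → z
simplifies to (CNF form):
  z ∨ ¬d ∨ ¬s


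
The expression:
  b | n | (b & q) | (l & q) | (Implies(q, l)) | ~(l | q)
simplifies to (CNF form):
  b | l | n | ~q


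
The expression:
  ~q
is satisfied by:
  {q: False}


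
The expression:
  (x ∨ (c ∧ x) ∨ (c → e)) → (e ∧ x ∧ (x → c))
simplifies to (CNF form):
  c ∧ (e ∨ ¬x) ∧ (x ∨ ¬e)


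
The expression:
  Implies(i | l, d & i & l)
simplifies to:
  (d | ~l) & (i | ~l) & (l | ~i)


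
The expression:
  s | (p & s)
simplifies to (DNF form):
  s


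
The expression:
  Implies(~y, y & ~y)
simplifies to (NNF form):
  y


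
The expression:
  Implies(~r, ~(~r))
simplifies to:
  r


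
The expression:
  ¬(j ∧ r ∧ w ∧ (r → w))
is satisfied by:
  {w: False, r: False, j: False}
  {j: True, w: False, r: False}
  {r: True, w: False, j: False}
  {j: True, r: True, w: False}
  {w: True, j: False, r: False}
  {j: True, w: True, r: False}
  {r: True, w: True, j: False}


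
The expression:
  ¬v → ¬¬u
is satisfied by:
  {v: True, u: True}
  {v: True, u: False}
  {u: True, v: False}


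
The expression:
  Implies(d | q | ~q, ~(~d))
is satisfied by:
  {d: True}


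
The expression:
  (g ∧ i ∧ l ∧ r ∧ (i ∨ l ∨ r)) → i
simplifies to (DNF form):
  True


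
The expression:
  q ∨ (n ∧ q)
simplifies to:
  q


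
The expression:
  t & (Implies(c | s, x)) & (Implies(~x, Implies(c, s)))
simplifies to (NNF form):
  t & (x | ~c) & (x | ~s)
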